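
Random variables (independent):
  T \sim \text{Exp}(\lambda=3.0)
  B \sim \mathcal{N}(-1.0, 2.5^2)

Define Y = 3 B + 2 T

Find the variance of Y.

For independent RVs: Var(aX + bY) = a²Var(X) + b²Var(Y)
Var(T) = 0.11111111
Var(B) = 6.25
Var(Y) = 2²*0.11111111 + 3²*6.25
= 4*0.11111111 + 9*6.25 = 56.694444

56.694444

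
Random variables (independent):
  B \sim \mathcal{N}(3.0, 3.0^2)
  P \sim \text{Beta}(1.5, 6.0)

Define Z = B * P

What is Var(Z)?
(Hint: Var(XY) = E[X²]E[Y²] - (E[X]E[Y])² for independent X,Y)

Var(XY) = E[X²]E[Y²] - (E[X]E[Y])²
E[B] = 3, Var(B) = 9
E[P] = 0.2, Var(P) = 0.018823529
E[B²] = 9 + 3² = 18
E[P²] = 0.018823529 + 0.2² = 0.058823529
Var(Z) = 18*0.058823529 - (3*0.2)²
= 1.0588235 - 0.36 = 0.69882353

0.69882353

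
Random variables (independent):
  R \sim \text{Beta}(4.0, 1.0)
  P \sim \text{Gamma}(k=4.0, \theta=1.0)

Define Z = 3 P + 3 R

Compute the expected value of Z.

E[Z] = 3*E[R] + 3*E[P]
E[R] = 0.8
E[P] = 4
E[Z] = 3*0.8 + 3*4 = 14.4

14.4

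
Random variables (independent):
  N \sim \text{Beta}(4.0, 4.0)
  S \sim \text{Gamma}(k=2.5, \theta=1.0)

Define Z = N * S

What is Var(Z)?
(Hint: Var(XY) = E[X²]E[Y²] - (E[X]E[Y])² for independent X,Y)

Var(XY) = E[X²]E[Y²] - (E[X]E[Y])²
E[N] = 0.5, Var(N) = 0.027777778
E[S] = 2.5, Var(S) = 2.5
E[N²] = 0.027777778 + 0.5² = 0.27777778
E[S²] = 2.5 + 2.5² = 8.75
Var(Z) = 0.27777778*8.75 - (0.5*2.5)²
= 2.4305556 - 1.5625 = 0.86805556

0.86805556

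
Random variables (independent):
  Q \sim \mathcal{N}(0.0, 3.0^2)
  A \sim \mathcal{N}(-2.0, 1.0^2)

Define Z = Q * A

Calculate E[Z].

For independent RVs: E[XY] = E[X]*E[Y]
E[Q] = 0
E[A] = -2
E[Z] = 0 * (-2) = 0

0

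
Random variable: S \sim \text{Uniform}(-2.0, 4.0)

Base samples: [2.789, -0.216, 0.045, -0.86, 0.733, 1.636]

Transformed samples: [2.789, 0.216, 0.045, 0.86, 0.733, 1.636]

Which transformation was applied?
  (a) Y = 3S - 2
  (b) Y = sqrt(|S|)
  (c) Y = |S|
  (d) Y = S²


Checking option (c) Y = |S|:
  S = 2.789 -> Y = 2.789 ✓
  S = -0.216 -> Y = 0.216 ✓
  S = 0.045 -> Y = 0.045 ✓
All samples match this transformation.

(c) |S|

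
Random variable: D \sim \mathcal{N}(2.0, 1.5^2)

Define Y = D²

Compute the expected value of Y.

Using E[X²] = Var(X) + (E[X])²:
E[D] = 2
Var(D) = 1.5^2 = 2.25
E[D²] = 2.25 + 2² = 2.25 + 4 = 6.25

6.25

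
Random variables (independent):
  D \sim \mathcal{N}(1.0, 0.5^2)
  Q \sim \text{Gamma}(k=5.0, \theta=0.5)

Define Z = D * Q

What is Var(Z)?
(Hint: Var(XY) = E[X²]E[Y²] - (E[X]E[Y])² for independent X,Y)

Var(XY) = E[X²]E[Y²] - (E[X]E[Y])²
E[D] = 1, Var(D) = 0.25
E[Q] = 2.5, Var(Q) = 1.25
E[D²] = 0.25 + 1² = 1.25
E[Q²] = 1.25 + 2.5² = 7.5
Var(Z) = 1.25*7.5 - (1*2.5)²
= 9.375 - 6.25 = 3.125

3.125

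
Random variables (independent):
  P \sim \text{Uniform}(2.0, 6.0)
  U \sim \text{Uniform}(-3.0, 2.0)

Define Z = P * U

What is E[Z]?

For independent RVs: E[XY] = E[X]*E[Y]
E[P] = 4
E[U] = -0.5
E[Z] = 4 * (-0.5) = -2

-2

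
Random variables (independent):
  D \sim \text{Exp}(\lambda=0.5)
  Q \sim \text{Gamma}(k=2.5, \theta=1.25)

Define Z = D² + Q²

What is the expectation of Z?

E[Z] = E[D²] + E[Q²]
E[D²] = Var(D) + E[D]² = 4 + 4 = 8
E[Q²] = Var(Q) + E[Q]² = 3.90625 + 9.765625 = 13.671875
E[Z] = 8 + 13.671875 = 21.671875

21.671875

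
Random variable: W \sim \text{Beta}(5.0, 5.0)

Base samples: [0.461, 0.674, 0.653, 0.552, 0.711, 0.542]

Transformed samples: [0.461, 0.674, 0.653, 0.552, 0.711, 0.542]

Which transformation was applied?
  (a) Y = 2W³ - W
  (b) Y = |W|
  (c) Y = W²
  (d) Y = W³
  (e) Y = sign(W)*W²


Checking option (b) Y = |W|:
  W = 0.461 -> Y = 0.461 ✓
  W = 0.674 -> Y = 0.674 ✓
  W = 0.653 -> Y = 0.653 ✓
All samples match this transformation.

(b) |W|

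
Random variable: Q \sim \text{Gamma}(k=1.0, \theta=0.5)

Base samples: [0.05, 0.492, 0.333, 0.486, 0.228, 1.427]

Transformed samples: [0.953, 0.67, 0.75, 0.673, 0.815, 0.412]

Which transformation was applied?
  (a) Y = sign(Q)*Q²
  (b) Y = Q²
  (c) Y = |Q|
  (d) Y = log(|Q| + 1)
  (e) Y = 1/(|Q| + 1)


Checking option (e) Y = 1/(|Q| + 1):
  Q = 0.05 -> Y = 0.953 ✓
  Q = 0.492 -> Y = 0.67 ✓
  Q = 0.333 -> Y = 0.75 ✓
All samples match this transformation.

(e) 1/(|Q| + 1)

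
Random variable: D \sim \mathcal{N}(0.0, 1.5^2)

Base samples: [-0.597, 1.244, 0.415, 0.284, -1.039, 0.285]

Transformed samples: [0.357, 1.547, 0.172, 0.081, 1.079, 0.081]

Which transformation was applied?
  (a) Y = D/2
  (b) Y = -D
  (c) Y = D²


Checking option (c) Y = D²:
  D = -0.597 -> Y = 0.357 ✓
  D = 1.244 -> Y = 1.547 ✓
  D = 0.415 -> Y = 0.172 ✓
All samples match this transformation.

(c) D²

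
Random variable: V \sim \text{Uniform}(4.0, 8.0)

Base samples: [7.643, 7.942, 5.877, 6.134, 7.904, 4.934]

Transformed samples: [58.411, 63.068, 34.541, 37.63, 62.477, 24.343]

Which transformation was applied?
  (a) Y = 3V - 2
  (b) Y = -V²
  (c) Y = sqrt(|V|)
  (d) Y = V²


Checking option (d) Y = V²:
  V = 7.643 -> Y = 58.411 ✓
  V = 7.942 -> Y = 63.068 ✓
  V = 5.877 -> Y = 34.541 ✓
All samples match this transformation.

(d) V²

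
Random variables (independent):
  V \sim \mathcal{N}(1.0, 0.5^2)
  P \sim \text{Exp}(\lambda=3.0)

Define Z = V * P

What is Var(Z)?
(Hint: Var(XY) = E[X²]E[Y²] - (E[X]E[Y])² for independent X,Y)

Var(XY) = E[X²]E[Y²] - (E[X]E[Y])²
E[V] = 1, Var(V) = 0.25
E[P] = 0.33333333, Var(P) = 0.11111111
E[V²] = 0.25 + 1² = 1.25
E[P²] = 0.11111111 + 0.33333333² = 0.22222222
Var(Z) = 1.25*0.22222222 - (1*0.33333333)²
= 0.27777778 - 0.11111111 = 0.16666667

0.16666667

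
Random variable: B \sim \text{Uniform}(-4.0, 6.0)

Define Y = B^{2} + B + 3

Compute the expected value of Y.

E[Y] = 1*E[B²] + 1*E[B] + 3
E[B] = 1
E[B²] = Var(B) + (E[B])² = 8.3333333 + 1 = 9.3333333
E[Y] = 1*9.3333333 + 1*1 + 3 = 13.333333

13.333333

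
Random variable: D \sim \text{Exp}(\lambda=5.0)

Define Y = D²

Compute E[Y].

Using E[X²] = Var(X) + (E[X])²:
E[D] = 0.2
Var(D) = 1/5.0^2 = 0.04
E[D²] = 0.04 + 0.2² = 0.04 + 0.04 = 0.08

0.08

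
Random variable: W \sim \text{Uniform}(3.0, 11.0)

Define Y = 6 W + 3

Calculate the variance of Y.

For Y = aW + b: Var(Y) = a² * Var(W)
Var(W) = (11 - 3)^2/12 = 5.3333333
Var(Y) = 6² * 5.3333333 = 36 * 5.3333333 = 192

192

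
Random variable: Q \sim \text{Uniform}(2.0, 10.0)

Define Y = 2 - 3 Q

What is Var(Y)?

For Y = aQ + b: Var(Y) = a² * Var(Q)
Var(Q) = (10 - 2)^2/12 = 5.3333333
Var(Y) = (-3)² * 5.3333333 = 9 * 5.3333333 = 48

48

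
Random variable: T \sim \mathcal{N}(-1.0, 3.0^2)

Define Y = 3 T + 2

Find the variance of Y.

For Y = aT + b: Var(Y) = a² * Var(T)
Var(T) = 3.0^2 = 9
Var(Y) = 3² * 9 = 9 * 9 = 81

81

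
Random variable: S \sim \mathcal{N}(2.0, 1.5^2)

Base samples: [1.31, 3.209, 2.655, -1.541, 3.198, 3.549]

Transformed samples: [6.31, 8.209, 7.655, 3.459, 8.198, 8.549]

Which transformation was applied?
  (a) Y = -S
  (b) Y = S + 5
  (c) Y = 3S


Checking option (b) Y = S + 5:
  S = 1.31 -> Y = 6.31 ✓
  S = 3.209 -> Y = 8.209 ✓
  S = 2.655 -> Y = 7.655 ✓
All samples match this transformation.

(b) S + 5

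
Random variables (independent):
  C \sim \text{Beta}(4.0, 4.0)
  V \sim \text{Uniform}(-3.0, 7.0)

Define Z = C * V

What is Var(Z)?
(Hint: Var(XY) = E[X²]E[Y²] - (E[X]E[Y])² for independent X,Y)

Var(XY) = E[X²]E[Y²] - (E[X]E[Y])²
E[C] = 0.5, Var(C) = 0.027777778
E[V] = 2, Var(V) = 8.3333333
E[C²] = 0.027777778 + 0.5² = 0.27777778
E[V²] = 8.3333333 + 2² = 12.333333
Var(Z) = 0.27777778*12.333333 - (0.5*2)²
= 3.4259259 - 1 = 2.4259259

2.4259259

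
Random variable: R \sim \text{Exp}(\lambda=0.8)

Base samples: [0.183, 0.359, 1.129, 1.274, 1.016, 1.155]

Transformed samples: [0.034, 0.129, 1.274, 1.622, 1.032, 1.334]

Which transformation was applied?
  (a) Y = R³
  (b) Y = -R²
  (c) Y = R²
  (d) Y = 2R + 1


Checking option (c) Y = R²:
  R = 0.183 -> Y = 0.034 ✓
  R = 0.359 -> Y = 0.129 ✓
  R = 1.129 -> Y = 1.274 ✓
All samples match this transformation.

(c) R²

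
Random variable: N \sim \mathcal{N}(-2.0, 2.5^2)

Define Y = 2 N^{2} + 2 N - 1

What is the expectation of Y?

E[Y] = 2*E[N²] + 2*E[N] - 1
E[N] = -2
E[N²] = Var(N) + (E[N])² = 6.25 + 4 = 10.25
E[Y] = 2*10.25 + 2*(-2) - 1 = 15.5

15.5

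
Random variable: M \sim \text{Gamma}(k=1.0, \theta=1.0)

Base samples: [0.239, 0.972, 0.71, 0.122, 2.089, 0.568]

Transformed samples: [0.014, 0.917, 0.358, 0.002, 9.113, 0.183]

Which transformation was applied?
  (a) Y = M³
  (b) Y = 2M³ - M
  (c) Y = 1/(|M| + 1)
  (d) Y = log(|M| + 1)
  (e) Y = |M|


Checking option (a) Y = M³:
  M = 0.239 -> Y = 0.014 ✓
  M = 0.972 -> Y = 0.917 ✓
  M = 0.71 -> Y = 0.358 ✓
All samples match this transformation.

(a) M³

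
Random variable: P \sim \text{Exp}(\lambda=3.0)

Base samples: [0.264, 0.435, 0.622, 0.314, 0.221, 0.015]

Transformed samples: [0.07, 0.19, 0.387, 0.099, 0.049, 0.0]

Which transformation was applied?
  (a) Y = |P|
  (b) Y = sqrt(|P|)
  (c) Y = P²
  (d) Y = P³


Checking option (c) Y = P²:
  P = 0.264 -> Y = 0.07 ✓
  P = 0.435 -> Y = 0.19 ✓
  P = 0.622 -> Y = 0.387 ✓
All samples match this transformation.

(c) P²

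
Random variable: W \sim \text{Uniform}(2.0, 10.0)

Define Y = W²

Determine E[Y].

Using E[X²] = Var(X) + (E[X])²:
E[W] = 6
Var(W) = (10 - 2)^2/12 = 5.3333333
E[W²] = 5.3333333 + 6² = 5.3333333 + 36 = 41.333333

41.333333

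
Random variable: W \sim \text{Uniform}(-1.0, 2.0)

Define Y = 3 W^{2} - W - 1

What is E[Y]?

E[Y] = 3*E[W²] - 1*E[W] - 1
E[W] = 0.5
E[W²] = Var(W) + (E[W])² = 0.75 + 0.25 = 1
E[Y] = 3*1 - 1*0.5 - 1 = 1.5

1.5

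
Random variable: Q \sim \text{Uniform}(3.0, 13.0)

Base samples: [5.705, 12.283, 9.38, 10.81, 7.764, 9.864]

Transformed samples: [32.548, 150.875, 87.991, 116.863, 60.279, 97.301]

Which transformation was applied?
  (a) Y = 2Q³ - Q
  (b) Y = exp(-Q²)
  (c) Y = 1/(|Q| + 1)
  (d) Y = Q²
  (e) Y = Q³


Checking option (d) Y = Q²:
  Q = 5.705 -> Y = 32.548 ✓
  Q = 12.283 -> Y = 150.875 ✓
  Q = 9.38 -> Y = 87.991 ✓
All samples match this transformation.

(d) Q²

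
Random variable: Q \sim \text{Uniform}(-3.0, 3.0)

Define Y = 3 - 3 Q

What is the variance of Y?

For Y = aQ + b: Var(Y) = a² * Var(Q)
Var(Q) = (3 + 3)^2/12 = 3
Var(Y) = (-3)² * 3 = 9 * 3 = 27

27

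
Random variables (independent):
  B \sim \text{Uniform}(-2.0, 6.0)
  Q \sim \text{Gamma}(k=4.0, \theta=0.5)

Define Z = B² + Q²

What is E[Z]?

E[Z] = E[B²] + E[Q²]
E[B²] = Var(B) + E[B]² = 5.3333333 + 4 = 9.3333333
E[Q²] = Var(Q) + E[Q]² = 1 + 4 = 5
E[Z] = 9.3333333 + 5 = 14.333333

14.333333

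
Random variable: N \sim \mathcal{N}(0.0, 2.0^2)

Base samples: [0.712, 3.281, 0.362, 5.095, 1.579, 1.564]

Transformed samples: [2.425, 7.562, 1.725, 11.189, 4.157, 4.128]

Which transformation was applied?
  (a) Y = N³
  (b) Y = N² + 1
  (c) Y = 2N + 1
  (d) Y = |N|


Checking option (c) Y = 2N + 1:
  N = 0.712 -> Y = 2.425 ✓
  N = 3.281 -> Y = 7.562 ✓
  N = 0.362 -> Y = 1.725 ✓
All samples match this transformation.

(c) 2N + 1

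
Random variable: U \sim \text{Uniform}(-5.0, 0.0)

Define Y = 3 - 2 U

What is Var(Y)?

For Y = aU + b: Var(Y) = a² * Var(U)
Var(U) = (0 + 5)^2/12 = 2.0833333
Var(Y) = (-2)² * 2.0833333 = 4 * 2.0833333 = 8.3333333

8.3333333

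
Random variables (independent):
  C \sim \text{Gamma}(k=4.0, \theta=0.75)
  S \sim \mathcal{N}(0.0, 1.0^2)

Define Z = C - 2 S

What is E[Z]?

E[Z] = 1*E[C] - 2*E[S]
E[C] = 3
E[S] = 0
E[Z] = 1*3 - 2*0 = 3

3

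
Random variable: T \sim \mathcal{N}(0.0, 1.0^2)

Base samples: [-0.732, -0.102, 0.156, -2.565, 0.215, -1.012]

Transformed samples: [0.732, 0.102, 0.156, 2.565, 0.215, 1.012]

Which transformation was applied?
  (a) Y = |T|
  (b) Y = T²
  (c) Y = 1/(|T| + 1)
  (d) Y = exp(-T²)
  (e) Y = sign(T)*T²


Checking option (a) Y = |T|:
  T = -0.732 -> Y = 0.732 ✓
  T = -0.102 -> Y = 0.102 ✓
  T = 0.156 -> Y = 0.156 ✓
All samples match this transformation.

(a) |T|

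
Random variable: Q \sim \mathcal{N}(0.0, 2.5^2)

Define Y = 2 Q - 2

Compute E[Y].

For Y = 2Q - 2:
E[Y] = 2 * E[Q] - 2
E[Q] = 0.0 = 0
E[Y] = 2 * 0 - 2 = -2

-2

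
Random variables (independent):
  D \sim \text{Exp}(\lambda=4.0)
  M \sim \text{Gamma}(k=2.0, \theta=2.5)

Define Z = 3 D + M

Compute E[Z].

E[Z] = 3*E[D] + 1*E[M]
E[D] = 0.25
E[M] = 5
E[Z] = 3*0.25 + 1*5 = 5.75

5.75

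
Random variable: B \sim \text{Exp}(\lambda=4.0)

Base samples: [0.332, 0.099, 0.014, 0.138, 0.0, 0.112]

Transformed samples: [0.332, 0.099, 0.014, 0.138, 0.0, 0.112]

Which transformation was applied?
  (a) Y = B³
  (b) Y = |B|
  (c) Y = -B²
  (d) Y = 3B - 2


Checking option (b) Y = |B|:
  B = 0.332 -> Y = 0.332 ✓
  B = 0.099 -> Y = 0.099 ✓
  B = 0.014 -> Y = 0.014 ✓
All samples match this transformation.

(b) |B|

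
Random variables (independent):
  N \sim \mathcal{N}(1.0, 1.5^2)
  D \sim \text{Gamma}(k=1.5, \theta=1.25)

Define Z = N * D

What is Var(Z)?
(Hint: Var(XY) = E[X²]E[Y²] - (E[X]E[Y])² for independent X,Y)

Var(XY) = E[X²]E[Y²] - (E[X]E[Y])²
E[N] = 1, Var(N) = 2.25
E[D] = 1.875, Var(D) = 2.34375
E[N²] = 2.25 + 1² = 3.25
E[D²] = 2.34375 + 1.875² = 5.859375
Var(Z) = 3.25*5.859375 - (1*1.875)²
= 19.042969 - 3.515625 = 15.527344

15.527344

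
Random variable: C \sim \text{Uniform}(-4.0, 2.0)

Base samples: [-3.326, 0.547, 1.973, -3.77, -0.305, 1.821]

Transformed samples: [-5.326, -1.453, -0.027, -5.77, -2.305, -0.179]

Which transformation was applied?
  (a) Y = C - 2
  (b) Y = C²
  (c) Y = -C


Checking option (a) Y = C - 2:
  C = -3.326 -> Y = -5.326 ✓
  C = 0.547 -> Y = -1.453 ✓
  C = 1.973 -> Y = -0.027 ✓
All samples match this transformation.

(a) C - 2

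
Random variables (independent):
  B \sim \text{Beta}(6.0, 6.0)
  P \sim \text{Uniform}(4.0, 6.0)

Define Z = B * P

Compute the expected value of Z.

For independent RVs: E[XY] = E[X]*E[Y]
E[B] = 0.5
E[P] = 5
E[Z] = 0.5 * 5 = 2.5

2.5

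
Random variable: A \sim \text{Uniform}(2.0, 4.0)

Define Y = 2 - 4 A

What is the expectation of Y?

For Y = -4A + 2:
E[Y] = -4 * E[A] + 2
E[A] = (2 + 4)/2 = 3
E[Y] = -4 * 3 + 2 = -10

-10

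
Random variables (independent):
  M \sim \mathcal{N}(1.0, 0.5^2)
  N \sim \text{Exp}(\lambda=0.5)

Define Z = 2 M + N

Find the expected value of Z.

E[Z] = 2*E[M] + 1*E[N]
E[M] = 1
E[N] = 2
E[Z] = 2*1 + 1*2 = 4

4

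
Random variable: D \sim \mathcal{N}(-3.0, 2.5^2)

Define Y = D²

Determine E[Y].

E[D²] = Var(D) + (E[D])² = 6.25 + 9 = 15.25

15.25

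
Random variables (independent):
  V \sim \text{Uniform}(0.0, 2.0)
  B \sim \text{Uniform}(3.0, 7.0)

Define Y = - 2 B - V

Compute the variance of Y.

For independent RVs: Var(aX + bY) = a²Var(X) + b²Var(Y)
Var(V) = 0.33333333
Var(B) = 1.3333333
Var(Y) = (-1)²*0.33333333 + (-2)²*1.3333333
= 1*0.33333333 + 4*1.3333333 = 5.6666667

5.6666667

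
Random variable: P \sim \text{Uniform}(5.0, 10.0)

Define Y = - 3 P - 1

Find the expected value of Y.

For Y = -3P - 1:
E[Y] = -3 * E[P] - 1
E[P] = (5 + 10)/2 = 7.5
E[Y] = -3 * 7.5 - 1 = -23.5

-23.5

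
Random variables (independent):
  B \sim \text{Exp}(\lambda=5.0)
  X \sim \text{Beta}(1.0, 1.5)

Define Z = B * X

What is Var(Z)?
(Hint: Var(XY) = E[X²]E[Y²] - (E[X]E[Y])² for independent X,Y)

Var(XY) = E[X²]E[Y²] - (E[X]E[Y])²
E[B] = 0.2, Var(B) = 0.04
E[X] = 0.4, Var(X) = 0.068571429
E[B²] = 0.04 + 0.2² = 0.08
E[X²] = 0.068571429 + 0.4² = 0.22857143
Var(Z) = 0.08*0.22857143 - (0.2*0.4)²
= 0.018285714 - 0.0064 = 0.011885714

0.011885714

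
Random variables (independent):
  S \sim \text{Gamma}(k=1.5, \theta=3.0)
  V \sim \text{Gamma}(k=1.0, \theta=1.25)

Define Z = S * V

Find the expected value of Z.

For independent RVs: E[XY] = E[X]*E[Y]
E[S] = 4.5
E[V] = 1.25
E[Z] = 4.5 * 1.25 = 5.625

5.625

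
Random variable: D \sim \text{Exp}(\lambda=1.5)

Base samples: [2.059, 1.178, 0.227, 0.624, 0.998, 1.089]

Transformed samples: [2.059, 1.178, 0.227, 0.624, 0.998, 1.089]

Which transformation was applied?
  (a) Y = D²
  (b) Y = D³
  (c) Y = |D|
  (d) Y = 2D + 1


Checking option (c) Y = |D|:
  D = 2.059 -> Y = 2.059 ✓
  D = 1.178 -> Y = 1.178 ✓
  D = 0.227 -> Y = 0.227 ✓
All samples match this transformation.

(c) |D|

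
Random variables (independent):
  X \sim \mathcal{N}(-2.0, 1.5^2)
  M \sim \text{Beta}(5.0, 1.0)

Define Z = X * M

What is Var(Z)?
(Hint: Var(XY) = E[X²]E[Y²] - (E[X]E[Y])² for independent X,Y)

Var(XY) = E[X²]E[Y²] - (E[X]E[Y])²
E[X] = -2, Var(X) = 2.25
E[M] = 0.83333333, Var(M) = 0.01984127
E[X²] = 2.25 + (-2)² = 6.25
E[M²] = 0.01984127 + 0.83333333² = 0.71428571
Var(Z) = 6.25*0.71428571 - (-2*0.83333333)²
= 4.4642857 - 2.7777778 = 1.6865079

1.6865079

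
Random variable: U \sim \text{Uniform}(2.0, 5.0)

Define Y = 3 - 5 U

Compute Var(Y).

For Y = aU + b: Var(Y) = a² * Var(U)
Var(U) = (5 - 2)^2/12 = 0.75
Var(Y) = (-5)² * 0.75 = 25 * 0.75 = 18.75

18.75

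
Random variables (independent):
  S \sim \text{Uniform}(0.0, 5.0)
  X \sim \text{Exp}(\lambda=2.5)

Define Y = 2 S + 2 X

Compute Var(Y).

For independent RVs: Var(aX + bY) = a²Var(X) + b²Var(Y)
Var(S) = 2.0833333
Var(X) = 0.16
Var(Y) = 2²*2.0833333 + 2²*0.16
= 4*2.0833333 + 4*0.16 = 8.9733333

8.9733333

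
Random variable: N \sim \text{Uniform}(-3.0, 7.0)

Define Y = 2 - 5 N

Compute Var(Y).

For Y = aN + b: Var(Y) = a² * Var(N)
Var(N) = (7 + 3)^2/12 = 8.3333333
Var(Y) = (-5)² * 8.3333333 = 25 * 8.3333333 = 208.33333

208.33333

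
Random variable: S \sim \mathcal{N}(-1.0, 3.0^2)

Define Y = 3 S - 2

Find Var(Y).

For Y = aS + b: Var(Y) = a² * Var(S)
Var(S) = 3.0^2 = 9
Var(Y) = 3² * 9 = 9 * 9 = 81

81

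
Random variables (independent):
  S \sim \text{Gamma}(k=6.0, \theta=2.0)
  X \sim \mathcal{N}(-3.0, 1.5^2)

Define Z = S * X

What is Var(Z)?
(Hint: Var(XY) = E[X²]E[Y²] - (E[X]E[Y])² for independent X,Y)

Var(XY) = E[X²]E[Y²] - (E[X]E[Y])²
E[S] = 12, Var(S) = 24
E[X] = -3, Var(X) = 2.25
E[S²] = 24 + 12² = 168
E[X²] = 2.25 + (-3)² = 11.25
Var(Z) = 168*11.25 - (12*(-3))²
= 1890 - 1296 = 594

594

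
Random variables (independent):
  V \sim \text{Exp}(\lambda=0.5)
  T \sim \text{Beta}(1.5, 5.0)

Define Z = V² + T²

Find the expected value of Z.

E[Z] = E[V²] + E[T²]
E[V²] = Var(V) + E[V]² = 4 + 4 = 8
E[T²] = Var(T) + E[T]² = 0.023668639 + 0.053254438 = 0.076923077
E[Z] = 8 + 0.076923077 = 8.0769231

8.0769231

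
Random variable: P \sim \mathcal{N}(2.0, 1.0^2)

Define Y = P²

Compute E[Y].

Using E[X²] = Var(X) + (E[X])²:
E[P] = 2
Var(P) = 1.0^2 = 1
E[P²] = 1 + 2² = 1 + 4 = 5

5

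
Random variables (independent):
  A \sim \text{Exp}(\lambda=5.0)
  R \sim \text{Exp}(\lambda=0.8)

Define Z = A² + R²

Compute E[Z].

E[Z] = E[A²] + E[R²]
E[A²] = Var(A) + E[A]² = 0.04 + 0.04 = 0.08
E[R²] = Var(R) + E[R]² = 1.5625 + 1.5625 = 3.125
E[Z] = 0.08 + 3.125 = 3.205

3.205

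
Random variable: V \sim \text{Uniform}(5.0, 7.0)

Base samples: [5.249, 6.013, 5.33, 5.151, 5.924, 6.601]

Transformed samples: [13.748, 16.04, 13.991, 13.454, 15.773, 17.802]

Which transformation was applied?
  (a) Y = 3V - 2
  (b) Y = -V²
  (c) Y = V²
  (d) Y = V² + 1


Checking option (a) Y = 3V - 2:
  V = 5.249 -> Y = 13.748 ✓
  V = 6.013 -> Y = 16.04 ✓
  V = 5.33 -> Y = 13.991 ✓
All samples match this transformation.

(a) 3V - 2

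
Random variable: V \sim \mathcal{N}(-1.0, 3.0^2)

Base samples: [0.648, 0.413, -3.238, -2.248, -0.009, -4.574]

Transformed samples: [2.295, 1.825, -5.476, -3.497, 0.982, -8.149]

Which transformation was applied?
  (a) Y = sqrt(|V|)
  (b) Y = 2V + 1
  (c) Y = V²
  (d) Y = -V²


Checking option (b) Y = 2V + 1:
  V = 0.648 -> Y = 2.295 ✓
  V = 0.413 -> Y = 1.825 ✓
  V = -3.238 -> Y = -5.476 ✓
All samples match this transformation.

(b) 2V + 1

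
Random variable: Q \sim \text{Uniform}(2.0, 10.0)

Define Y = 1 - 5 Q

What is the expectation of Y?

For Y = -5Q + 1:
E[Y] = -5 * E[Q] + 1
E[Q] = (2 + 10)/2 = 6
E[Y] = -5 * 6 + 1 = -29

-29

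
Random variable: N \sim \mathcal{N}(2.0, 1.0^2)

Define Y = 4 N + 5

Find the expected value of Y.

For Y = 4N + 5:
E[Y] = 4 * E[N] + 5
E[N] = 2.0 = 2
E[Y] = 4 * 2 + 5 = 13

13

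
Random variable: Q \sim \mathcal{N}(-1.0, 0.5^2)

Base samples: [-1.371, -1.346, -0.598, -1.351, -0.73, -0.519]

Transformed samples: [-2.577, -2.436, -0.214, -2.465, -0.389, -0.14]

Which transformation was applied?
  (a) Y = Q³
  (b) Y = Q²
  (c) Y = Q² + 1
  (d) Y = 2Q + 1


Checking option (a) Y = Q³:
  Q = -1.371 -> Y = -2.577 ✓
  Q = -1.346 -> Y = -2.436 ✓
  Q = -0.598 -> Y = -0.214 ✓
All samples match this transformation.

(a) Q³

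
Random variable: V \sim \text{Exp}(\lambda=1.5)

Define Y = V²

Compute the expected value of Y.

Using E[X²] = Var(X) + (E[X])²:
E[V] = 0.66666667
Var(V) = 1/1.5^2 = 0.44444444
E[V²] = 0.44444444 + 0.66666667² = 0.44444444 + 0.44444444 = 0.88888889

0.88888889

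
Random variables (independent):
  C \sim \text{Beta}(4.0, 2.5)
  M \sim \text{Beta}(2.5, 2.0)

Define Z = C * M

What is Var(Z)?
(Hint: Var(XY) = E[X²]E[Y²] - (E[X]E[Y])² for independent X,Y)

Var(XY) = E[X²]E[Y²] - (E[X]E[Y])²
E[C] = 0.61538462, Var(C) = 0.031558185
E[M] = 0.55555556, Var(M) = 0.044893378
E[C²] = 0.031558185 + 0.61538462² = 0.41025641
E[M²] = 0.044893378 + 0.55555556² = 0.35353535
Var(Z) = 0.41025641*0.35353535 - (0.61538462*0.55555556)²
= 0.14504015 - 0.11688217 = 0.028157977

0.028157977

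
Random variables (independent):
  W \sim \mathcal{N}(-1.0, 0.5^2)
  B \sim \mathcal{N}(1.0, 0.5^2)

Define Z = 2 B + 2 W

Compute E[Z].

E[Z] = 2*E[W] + 2*E[B]
E[W] = -1
E[B] = 1
E[Z] = 2*(-1) + 2*1 = 0

0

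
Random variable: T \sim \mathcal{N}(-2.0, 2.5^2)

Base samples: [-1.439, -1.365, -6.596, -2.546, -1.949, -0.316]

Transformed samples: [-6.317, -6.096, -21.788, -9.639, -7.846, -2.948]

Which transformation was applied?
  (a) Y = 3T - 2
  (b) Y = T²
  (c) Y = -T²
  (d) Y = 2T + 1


Checking option (a) Y = 3T - 2:
  T = -1.439 -> Y = -6.317 ✓
  T = -1.365 -> Y = -6.096 ✓
  T = -6.596 -> Y = -21.788 ✓
All samples match this transformation.

(a) 3T - 2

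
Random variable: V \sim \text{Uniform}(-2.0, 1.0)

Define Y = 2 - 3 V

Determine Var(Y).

For Y = aV + b: Var(Y) = a² * Var(V)
Var(V) = (1 + 2)^2/12 = 0.75
Var(Y) = (-3)² * 0.75 = 9 * 0.75 = 6.75

6.75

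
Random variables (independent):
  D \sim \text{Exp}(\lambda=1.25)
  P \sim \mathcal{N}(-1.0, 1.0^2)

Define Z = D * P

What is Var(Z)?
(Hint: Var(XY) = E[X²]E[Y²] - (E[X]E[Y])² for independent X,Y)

Var(XY) = E[X²]E[Y²] - (E[X]E[Y])²
E[D] = 0.8, Var(D) = 0.64
E[P] = -1, Var(P) = 1
E[D²] = 0.64 + 0.8² = 1.28
E[P²] = 1 + (-1)² = 2
Var(Z) = 1.28*2 - (0.8*(-1))²
= 2.56 - 0.64 = 1.92

1.92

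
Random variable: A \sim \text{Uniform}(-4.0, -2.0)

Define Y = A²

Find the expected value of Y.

Using E[X²] = Var(X) + (E[X])²:
E[A] = -3
Var(A) = (-2 + 4)^2/12 = 0.33333333
E[A²] = 0.33333333 + (-3)² = 0.33333333 + 9 = 9.3333333

9.3333333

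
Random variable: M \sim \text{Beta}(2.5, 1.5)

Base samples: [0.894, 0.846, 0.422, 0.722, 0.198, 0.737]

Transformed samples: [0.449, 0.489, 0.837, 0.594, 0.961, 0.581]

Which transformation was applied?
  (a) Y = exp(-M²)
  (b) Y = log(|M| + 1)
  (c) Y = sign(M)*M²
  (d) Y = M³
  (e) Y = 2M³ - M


Checking option (a) Y = exp(-M²):
  M = 0.894 -> Y = 0.449 ✓
  M = 0.846 -> Y = 0.489 ✓
  M = 0.422 -> Y = 0.837 ✓
All samples match this transformation.

(a) exp(-M²)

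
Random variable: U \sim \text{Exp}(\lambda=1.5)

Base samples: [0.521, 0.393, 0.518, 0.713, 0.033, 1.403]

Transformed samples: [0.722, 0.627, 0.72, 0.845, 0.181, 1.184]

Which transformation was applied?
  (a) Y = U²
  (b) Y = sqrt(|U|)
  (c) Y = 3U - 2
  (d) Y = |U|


Checking option (b) Y = sqrt(|U|):
  U = 0.521 -> Y = 0.722 ✓
  U = 0.393 -> Y = 0.627 ✓
  U = 0.518 -> Y = 0.72 ✓
All samples match this transformation.

(b) sqrt(|U|)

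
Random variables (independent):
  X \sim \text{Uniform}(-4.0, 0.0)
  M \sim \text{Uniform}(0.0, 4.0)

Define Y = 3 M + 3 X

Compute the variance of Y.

For independent RVs: Var(aX + bY) = a²Var(X) + b²Var(Y)
Var(X) = 1.3333333
Var(M) = 1.3333333
Var(Y) = 3²*1.3333333 + 3²*1.3333333
= 9*1.3333333 + 9*1.3333333 = 24

24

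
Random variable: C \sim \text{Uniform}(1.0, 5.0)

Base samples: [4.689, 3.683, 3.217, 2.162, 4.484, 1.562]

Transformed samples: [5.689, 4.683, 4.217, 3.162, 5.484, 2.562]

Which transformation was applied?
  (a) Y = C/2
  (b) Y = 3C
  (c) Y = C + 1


Checking option (c) Y = C + 1:
  C = 4.689 -> Y = 5.689 ✓
  C = 3.683 -> Y = 4.683 ✓
  C = 3.217 -> Y = 4.217 ✓
All samples match this transformation.

(c) C + 1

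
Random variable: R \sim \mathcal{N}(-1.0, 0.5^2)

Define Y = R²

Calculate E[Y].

E[R²] = Var(R) + (E[R])² = 0.25 + 1 = 1.25

1.25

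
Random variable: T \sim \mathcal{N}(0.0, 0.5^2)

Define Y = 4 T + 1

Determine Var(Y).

For Y = aT + b: Var(Y) = a² * Var(T)
Var(T) = 0.5^2 = 0.25
Var(Y) = 4² * 0.25 = 16 * 0.25 = 4

4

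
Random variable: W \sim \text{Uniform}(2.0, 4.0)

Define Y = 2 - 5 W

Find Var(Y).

For Y = aW + b: Var(Y) = a² * Var(W)
Var(W) = (4 - 2)^2/12 = 0.33333333
Var(Y) = (-5)² * 0.33333333 = 25 * 0.33333333 = 8.3333333

8.3333333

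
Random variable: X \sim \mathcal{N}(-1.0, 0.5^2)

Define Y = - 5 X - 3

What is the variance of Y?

For Y = aX + b: Var(Y) = a² * Var(X)
Var(X) = 0.5^2 = 0.25
Var(Y) = (-5)² * 0.25 = 25 * 0.25 = 6.25

6.25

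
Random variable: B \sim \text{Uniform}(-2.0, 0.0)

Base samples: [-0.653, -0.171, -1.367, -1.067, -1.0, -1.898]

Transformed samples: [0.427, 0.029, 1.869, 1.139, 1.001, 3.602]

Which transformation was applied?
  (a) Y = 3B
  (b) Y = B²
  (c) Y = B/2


Checking option (b) Y = B²:
  B = -0.653 -> Y = 0.427 ✓
  B = -0.171 -> Y = 0.029 ✓
  B = -1.367 -> Y = 1.869 ✓
All samples match this transformation.

(b) B²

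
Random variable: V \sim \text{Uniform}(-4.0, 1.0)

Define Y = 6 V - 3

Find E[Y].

For Y = 6V - 3:
E[Y] = 6 * E[V] - 3
E[V] = (-4 + 1)/2 = -1.5
E[Y] = 6 * (-1.5) - 3 = -12

-12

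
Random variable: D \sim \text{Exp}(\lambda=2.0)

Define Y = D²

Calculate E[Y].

E[D²] = Var(D) + (E[D])² = 0.25 + 0.25 = 0.5

0.5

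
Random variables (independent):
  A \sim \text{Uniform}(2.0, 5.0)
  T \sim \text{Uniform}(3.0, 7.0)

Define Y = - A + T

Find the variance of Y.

For independent RVs: Var(aX + bY) = a²Var(X) + b²Var(Y)
Var(A) = 0.75
Var(T) = 1.3333333
Var(Y) = (-1)²*0.75 + 1²*1.3333333
= 1*0.75 + 1*1.3333333 = 2.0833333

2.0833333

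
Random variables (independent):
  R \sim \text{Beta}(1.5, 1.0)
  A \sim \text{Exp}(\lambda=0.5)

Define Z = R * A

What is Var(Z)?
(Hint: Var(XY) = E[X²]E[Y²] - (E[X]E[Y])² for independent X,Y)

Var(XY) = E[X²]E[Y²] - (E[X]E[Y])²
E[R] = 0.6, Var(R) = 0.068571429
E[A] = 2, Var(A) = 4
E[R²] = 0.068571429 + 0.6² = 0.42857143
E[A²] = 4 + 2² = 8
Var(Z) = 0.42857143*8 - (0.6*2)²
= 3.4285714 - 1.44 = 1.9885714

1.9885714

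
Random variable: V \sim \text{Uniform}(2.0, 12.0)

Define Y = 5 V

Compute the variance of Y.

For Y = aV + b: Var(Y) = a² * Var(V)
Var(V) = (12 - 2)^2/12 = 8.3333333
Var(Y) = 5² * 8.3333333 = 25 * 8.3333333 = 208.33333

208.33333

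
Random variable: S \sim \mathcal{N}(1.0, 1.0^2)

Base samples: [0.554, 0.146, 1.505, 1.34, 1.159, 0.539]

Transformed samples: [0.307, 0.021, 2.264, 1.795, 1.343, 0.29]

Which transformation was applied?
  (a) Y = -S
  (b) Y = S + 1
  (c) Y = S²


Checking option (c) Y = S²:
  S = 0.554 -> Y = 0.307 ✓
  S = 0.146 -> Y = 0.021 ✓
  S = 1.505 -> Y = 2.264 ✓
All samples match this transformation.

(c) S²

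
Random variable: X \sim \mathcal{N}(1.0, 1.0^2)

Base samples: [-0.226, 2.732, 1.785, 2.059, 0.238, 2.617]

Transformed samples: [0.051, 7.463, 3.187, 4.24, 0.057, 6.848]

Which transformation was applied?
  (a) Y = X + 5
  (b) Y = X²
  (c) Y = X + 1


Checking option (b) Y = X²:
  X = -0.226 -> Y = 0.051 ✓
  X = 2.732 -> Y = 7.463 ✓
  X = 1.785 -> Y = 3.187 ✓
All samples match this transformation.

(b) X²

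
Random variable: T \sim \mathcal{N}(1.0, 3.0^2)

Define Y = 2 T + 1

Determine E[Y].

For Y = 2T + 1:
E[Y] = 2 * E[T] + 1
E[T] = 1.0 = 1
E[Y] = 2 * 1 + 1 = 3

3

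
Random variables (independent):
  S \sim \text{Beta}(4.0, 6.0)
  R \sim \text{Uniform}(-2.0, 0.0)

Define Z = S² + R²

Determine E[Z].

E[Z] = E[S²] + E[R²]
E[S²] = Var(S) + E[S]² = 0.021818182 + 0.16 = 0.18181818
E[R²] = Var(R) + E[R]² = 0.33333333 + 1 = 1.3333333
E[Z] = 0.18181818 + 1.3333333 = 1.5151515

1.5151515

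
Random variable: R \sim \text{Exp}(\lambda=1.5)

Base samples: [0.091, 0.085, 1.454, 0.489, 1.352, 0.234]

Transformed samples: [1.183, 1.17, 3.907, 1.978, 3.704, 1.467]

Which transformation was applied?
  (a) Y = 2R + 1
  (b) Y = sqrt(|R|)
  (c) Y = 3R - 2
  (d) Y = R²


Checking option (a) Y = 2R + 1:
  R = 0.091 -> Y = 1.183 ✓
  R = 0.085 -> Y = 1.17 ✓
  R = 1.454 -> Y = 3.907 ✓
All samples match this transformation.

(a) 2R + 1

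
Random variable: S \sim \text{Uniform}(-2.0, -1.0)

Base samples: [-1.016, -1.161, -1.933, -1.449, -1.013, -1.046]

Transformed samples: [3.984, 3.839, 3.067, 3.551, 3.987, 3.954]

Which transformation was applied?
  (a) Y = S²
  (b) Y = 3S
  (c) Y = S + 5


Checking option (c) Y = S + 5:
  S = -1.016 -> Y = 3.984 ✓
  S = -1.161 -> Y = 3.839 ✓
  S = -1.933 -> Y = 3.067 ✓
All samples match this transformation.

(c) S + 5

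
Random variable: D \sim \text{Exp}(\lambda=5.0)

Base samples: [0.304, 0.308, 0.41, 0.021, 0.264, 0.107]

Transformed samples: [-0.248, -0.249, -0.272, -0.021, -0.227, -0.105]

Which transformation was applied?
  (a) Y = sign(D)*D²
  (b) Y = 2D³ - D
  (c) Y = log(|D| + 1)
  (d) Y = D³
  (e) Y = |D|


Checking option (b) Y = 2D³ - D:
  D = 0.304 -> Y = -0.248 ✓
  D = 0.308 -> Y = -0.249 ✓
  D = 0.41 -> Y = -0.272 ✓
All samples match this transformation.

(b) 2D³ - D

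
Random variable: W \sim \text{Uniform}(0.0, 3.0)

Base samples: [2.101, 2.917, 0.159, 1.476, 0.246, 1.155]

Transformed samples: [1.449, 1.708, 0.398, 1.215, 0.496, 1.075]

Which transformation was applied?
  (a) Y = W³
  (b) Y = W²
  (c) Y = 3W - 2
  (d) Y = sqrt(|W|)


Checking option (d) Y = sqrt(|W|):
  W = 2.101 -> Y = 1.449 ✓
  W = 2.917 -> Y = 1.708 ✓
  W = 0.159 -> Y = 0.398 ✓
All samples match this transformation.

(d) sqrt(|W|)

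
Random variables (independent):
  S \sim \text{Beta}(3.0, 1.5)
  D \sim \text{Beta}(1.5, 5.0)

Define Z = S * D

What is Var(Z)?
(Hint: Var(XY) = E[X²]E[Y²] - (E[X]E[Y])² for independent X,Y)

Var(XY) = E[X²]E[Y²] - (E[X]E[Y])²
E[S] = 0.66666667, Var(S) = 0.04040404
E[D] = 0.23076923, Var(D) = 0.023668639
E[S²] = 0.04040404 + 0.66666667² = 0.48484848
E[D²] = 0.023668639 + 0.23076923² = 0.076923077
Var(Z) = 0.48484848*0.076923077 - (0.66666667*0.23076923)²
= 0.037296037 - 0.023668639 = 0.013627398

0.013627398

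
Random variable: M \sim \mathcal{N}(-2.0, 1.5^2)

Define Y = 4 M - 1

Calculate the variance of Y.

For Y = aM + b: Var(Y) = a² * Var(M)
Var(M) = 1.5^2 = 2.25
Var(Y) = 4² * 2.25 = 16 * 2.25 = 36

36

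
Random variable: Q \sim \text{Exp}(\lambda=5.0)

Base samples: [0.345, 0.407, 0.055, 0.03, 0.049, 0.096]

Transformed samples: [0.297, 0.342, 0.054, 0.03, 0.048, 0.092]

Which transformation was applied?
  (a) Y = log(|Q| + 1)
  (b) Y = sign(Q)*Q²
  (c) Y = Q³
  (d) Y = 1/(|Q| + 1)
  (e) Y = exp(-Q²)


Checking option (a) Y = log(|Q| + 1):
  Q = 0.345 -> Y = 0.297 ✓
  Q = 0.407 -> Y = 0.342 ✓
  Q = 0.055 -> Y = 0.054 ✓
All samples match this transformation.

(a) log(|Q| + 1)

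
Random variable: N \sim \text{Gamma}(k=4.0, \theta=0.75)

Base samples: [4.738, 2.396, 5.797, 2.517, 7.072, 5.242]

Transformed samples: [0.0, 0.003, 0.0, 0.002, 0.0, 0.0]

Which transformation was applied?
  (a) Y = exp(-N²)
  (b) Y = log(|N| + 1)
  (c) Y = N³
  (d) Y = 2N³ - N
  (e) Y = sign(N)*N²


Checking option (a) Y = exp(-N²):
  N = 4.738 -> Y = 0.0 ✓
  N = 2.396 -> Y = 0.003 ✓
  N = 5.797 -> Y = 0.0 ✓
All samples match this transformation.

(a) exp(-N²)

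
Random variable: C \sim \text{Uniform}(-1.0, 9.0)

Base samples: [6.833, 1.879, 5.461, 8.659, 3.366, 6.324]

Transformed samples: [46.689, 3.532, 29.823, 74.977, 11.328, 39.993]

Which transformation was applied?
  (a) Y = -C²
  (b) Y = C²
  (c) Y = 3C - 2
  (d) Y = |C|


Checking option (b) Y = C²:
  C = 6.833 -> Y = 46.689 ✓
  C = 1.879 -> Y = 3.532 ✓
  C = 5.461 -> Y = 29.823 ✓
All samples match this transformation.

(b) C²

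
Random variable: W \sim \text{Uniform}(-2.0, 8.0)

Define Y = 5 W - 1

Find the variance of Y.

For Y = aW + b: Var(Y) = a² * Var(W)
Var(W) = (8 + 2)^2/12 = 8.3333333
Var(Y) = 5² * 8.3333333 = 25 * 8.3333333 = 208.33333

208.33333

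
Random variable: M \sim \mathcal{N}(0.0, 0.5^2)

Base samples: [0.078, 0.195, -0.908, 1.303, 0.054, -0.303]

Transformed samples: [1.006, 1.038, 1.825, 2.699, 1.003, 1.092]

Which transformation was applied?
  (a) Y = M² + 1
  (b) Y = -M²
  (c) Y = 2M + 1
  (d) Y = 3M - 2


Checking option (a) Y = M² + 1:
  M = 0.078 -> Y = 1.006 ✓
  M = 0.195 -> Y = 1.038 ✓
  M = -0.908 -> Y = 1.825 ✓
All samples match this transformation.

(a) M² + 1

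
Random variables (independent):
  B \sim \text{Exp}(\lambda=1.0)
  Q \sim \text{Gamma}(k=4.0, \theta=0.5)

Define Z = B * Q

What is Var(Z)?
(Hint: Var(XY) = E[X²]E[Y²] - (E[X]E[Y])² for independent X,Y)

Var(XY) = E[X²]E[Y²] - (E[X]E[Y])²
E[B] = 1, Var(B) = 1
E[Q] = 2, Var(Q) = 1
E[B²] = 1 + 1² = 2
E[Q²] = 1 + 2² = 5
Var(Z) = 2*5 - (1*2)²
= 10 - 4 = 6

6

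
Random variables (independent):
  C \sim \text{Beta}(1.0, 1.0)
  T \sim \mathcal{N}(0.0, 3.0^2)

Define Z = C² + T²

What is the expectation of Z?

E[Z] = E[C²] + E[T²]
E[C²] = Var(C) + E[C]² = 0.083333333 + 0.25 = 0.33333333
E[T²] = Var(T) + E[T]² = 9 + 0 = 9
E[Z] = 0.33333333 + 9 = 9.3333333

9.3333333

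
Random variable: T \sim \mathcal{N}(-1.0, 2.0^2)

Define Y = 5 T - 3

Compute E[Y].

For Y = 5T - 3:
E[Y] = 5 * E[T] - 3
E[T] = -1.0 = -1
E[Y] = 5 * (-1) - 3 = -8

-8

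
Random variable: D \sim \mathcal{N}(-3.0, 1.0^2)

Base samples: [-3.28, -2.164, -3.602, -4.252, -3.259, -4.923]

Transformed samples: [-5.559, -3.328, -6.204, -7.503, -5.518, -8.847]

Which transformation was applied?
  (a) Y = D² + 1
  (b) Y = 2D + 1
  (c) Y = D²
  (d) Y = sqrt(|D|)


Checking option (b) Y = 2D + 1:
  D = -3.28 -> Y = -5.559 ✓
  D = -2.164 -> Y = -3.328 ✓
  D = -3.602 -> Y = -6.204 ✓
All samples match this transformation.

(b) 2D + 1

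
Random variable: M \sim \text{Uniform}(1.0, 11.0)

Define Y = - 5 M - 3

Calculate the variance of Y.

For Y = aM + b: Var(Y) = a² * Var(M)
Var(M) = (11 - 1)^2/12 = 8.3333333
Var(Y) = (-5)² * 8.3333333 = 25 * 8.3333333 = 208.33333

208.33333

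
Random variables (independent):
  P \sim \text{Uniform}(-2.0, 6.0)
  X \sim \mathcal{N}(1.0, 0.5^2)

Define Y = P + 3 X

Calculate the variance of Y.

For independent RVs: Var(aX + bY) = a²Var(X) + b²Var(Y)
Var(P) = 5.3333333
Var(X) = 0.25
Var(Y) = 1²*5.3333333 + 3²*0.25
= 1*5.3333333 + 9*0.25 = 7.5833333

7.5833333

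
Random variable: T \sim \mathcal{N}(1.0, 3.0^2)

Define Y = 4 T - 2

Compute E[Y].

For Y = 4T - 2:
E[Y] = 4 * E[T] - 2
E[T] = 1.0 = 1
E[Y] = 4 * 1 - 2 = 2

2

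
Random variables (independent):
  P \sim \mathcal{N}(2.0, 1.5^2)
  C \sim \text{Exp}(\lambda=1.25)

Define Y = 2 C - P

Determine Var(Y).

For independent RVs: Var(aX + bY) = a²Var(X) + b²Var(Y)
Var(P) = 2.25
Var(C) = 0.64
Var(Y) = (-1)²*2.25 + 2²*0.64
= 1*2.25 + 4*0.64 = 4.81

4.81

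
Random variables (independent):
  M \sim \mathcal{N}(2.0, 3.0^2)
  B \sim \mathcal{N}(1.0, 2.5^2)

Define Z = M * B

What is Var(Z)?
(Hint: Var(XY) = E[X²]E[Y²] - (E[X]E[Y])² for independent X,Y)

Var(XY) = E[X²]E[Y²] - (E[X]E[Y])²
E[M] = 2, Var(M) = 9
E[B] = 1, Var(B) = 6.25
E[M²] = 9 + 2² = 13
E[B²] = 6.25 + 1² = 7.25
Var(Z) = 13*7.25 - (2*1)²
= 94.25 - 4 = 90.25

90.25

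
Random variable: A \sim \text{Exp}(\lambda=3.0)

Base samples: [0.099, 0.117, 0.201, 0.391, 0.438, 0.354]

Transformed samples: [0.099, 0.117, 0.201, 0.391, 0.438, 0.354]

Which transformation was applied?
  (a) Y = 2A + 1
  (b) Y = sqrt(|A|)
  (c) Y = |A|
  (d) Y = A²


Checking option (c) Y = |A|:
  A = 0.099 -> Y = 0.099 ✓
  A = 0.117 -> Y = 0.117 ✓
  A = 0.201 -> Y = 0.201 ✓
All samples match this transformation.

(c) |A|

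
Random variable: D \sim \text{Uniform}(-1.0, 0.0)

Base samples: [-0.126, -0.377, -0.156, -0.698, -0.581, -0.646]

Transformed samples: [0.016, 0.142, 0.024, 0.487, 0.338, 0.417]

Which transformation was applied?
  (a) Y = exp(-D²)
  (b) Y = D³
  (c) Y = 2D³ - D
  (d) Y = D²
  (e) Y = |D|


Checking option (d) Y = D²:
  D = -0.126 -> Y = 0.016 ✓
  D = -0.377 -> Y = 0.142 ✓
  D = -0.156 -> Y = 0.024 ✓
All samples match this transformation.

(d) D²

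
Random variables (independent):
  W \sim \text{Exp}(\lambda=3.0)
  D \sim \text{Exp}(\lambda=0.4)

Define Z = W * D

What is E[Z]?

For independent RVs: E[XY] = E[X]*E[Y]
E[W] = 0.33333333
E[D] = 2.5
E[Z] = 0.33333333 * 2.5 = 0.83333333

0.83333333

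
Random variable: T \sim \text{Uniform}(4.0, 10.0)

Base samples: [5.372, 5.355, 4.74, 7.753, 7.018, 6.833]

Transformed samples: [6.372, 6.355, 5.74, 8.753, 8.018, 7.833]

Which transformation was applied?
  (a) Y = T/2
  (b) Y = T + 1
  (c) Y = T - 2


Checking option (b) Y = T + 1:
  T = 5.372 -> Y = 6.372 ✓
  T = 5.355 -> Y = 6.355 ✓
  T = 4.74 -> Y = 5.74 ✓
All samples match this transformation.

(b) T + 1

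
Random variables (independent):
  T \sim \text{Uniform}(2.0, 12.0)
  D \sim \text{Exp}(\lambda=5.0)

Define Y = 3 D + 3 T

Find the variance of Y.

For independent RVs: Var(aX + bY) = a²Var(X) + b²Var(Y)
Var(T) = 8.3333333
Var(D) = 0.04
Var(Y) = 3²*8.3333333 + 3²*0.04
= 9*8.3333333 + 9*0.04 = 75.36

75.36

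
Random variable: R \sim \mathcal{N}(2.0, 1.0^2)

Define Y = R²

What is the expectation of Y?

E[R²] = Var(R) + (E[R])² = 1 + 4 = 5

5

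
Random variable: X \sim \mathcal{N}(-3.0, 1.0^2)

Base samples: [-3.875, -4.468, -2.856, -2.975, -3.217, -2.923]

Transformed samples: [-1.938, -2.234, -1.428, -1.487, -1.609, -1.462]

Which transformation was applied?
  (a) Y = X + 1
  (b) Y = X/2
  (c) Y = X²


Checking option (b) Y = X/2:
  X = -3.875 -> Y = -1.938 ✓
  X = -4.468 -> Y = -2.234 ✓
  X = -2.856 -> Y = -1.428 ✓
All samples match this transformation.

(b) X/2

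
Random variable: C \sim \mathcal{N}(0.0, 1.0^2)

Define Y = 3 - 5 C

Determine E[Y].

For Y = -5C + 3:
E[Y] = -5 * E[C] + 3
E[C] = 0.0 = 0
E[Y] = -5 * 0 + 3 = 3

3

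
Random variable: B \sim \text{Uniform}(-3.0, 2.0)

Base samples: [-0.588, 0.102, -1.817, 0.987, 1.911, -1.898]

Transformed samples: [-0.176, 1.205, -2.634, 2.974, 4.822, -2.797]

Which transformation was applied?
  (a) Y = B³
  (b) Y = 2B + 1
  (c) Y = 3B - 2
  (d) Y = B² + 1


Checking option (b) Y = 2B + 1:
  B = -0.588 -> Y = -0.176 ✓
  B = 0.102 -> Y = 1.205 ✓
  B = -1.817 -> Y = -2.634 ✓
All samples match this transformation.

(b) 2B + 1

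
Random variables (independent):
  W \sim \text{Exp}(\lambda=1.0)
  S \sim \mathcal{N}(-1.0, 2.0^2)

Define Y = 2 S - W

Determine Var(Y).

For independent RVs: Var(aX + bY) = a²Var(X) + b²Var(Y)
Var(W) = 1
Var(S) = 4
Var(Y) = (-1)²*1 + 2²*4
= 1*1 + 4*4 = 17

17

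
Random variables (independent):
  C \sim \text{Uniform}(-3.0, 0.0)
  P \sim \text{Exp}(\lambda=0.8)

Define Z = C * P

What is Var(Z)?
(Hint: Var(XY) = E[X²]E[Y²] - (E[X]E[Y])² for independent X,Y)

Var(XY) = E[X²]E[Y²] - (E[X]E[Y])²
E[C] = -1.5, Var(C) = 0.75
E[P] = 1.25, Var(P) = 1.5625
E[C²] = 0.75 + (-1.5)² = 3
E[P²] = 1.5625 + 1.25² = 3.125
Var(Z) = 3*3.125 - (-1.5*1.25)²
= 9.375 - 3.515625 = 5.859375

5.859375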